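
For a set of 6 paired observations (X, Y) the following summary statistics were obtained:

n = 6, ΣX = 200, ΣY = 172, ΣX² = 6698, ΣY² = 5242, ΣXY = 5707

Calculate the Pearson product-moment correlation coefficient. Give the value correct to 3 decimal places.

-0.267

r = (nΣXY − ΣXΣY) / √[(nΣX² − (ΣX)²)(nΣY² − (ΣY)²)]
Numerator: 6×5707 − 200×172 = -158
Denominator: √[(40188 − 40000)(31452 − 29584)] = √[188 × 1868] = 592.6078
r = -158 / 592.6078 ≈ -0.267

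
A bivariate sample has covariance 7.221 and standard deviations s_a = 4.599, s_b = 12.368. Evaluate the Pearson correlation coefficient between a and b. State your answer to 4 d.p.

r = Cov(a,b) / (s_a · s_b) = 7.221 / (4.599 × 12.368)
  = 7.221 / 56.8804 ≈ 0.1270

0.1270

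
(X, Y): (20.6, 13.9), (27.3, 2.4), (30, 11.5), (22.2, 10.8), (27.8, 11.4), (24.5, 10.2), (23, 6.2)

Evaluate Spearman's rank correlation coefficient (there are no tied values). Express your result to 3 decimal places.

Rank X: 1, 5, 7, 2, 6, 4, 3
Rank Y: 7, 1, 6, 4, 5, 3, 2
d = rank(X) − rank(Y): -6, 4, 1, -2, 1, 1, 1; Σd² = 60
ρ = 1 − 6Σd² / [n(n²−1)] = 1 − 6×60 / (7×48) = 1 − 360/336 ≈ -0.071

-0.071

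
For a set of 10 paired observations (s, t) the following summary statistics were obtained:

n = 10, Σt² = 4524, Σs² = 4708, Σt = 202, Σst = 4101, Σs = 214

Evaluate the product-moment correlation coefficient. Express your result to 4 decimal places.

-0.9294

r = (nΣst − ΣsΣt) / √[(nΣs² − (Σs)²)(nΣt² − (Σt)²)]
Numerator: 10×4101 − 214×202 = -2218
Denominator: √[(47080 − 45796)(45240 − 40804)] = √[1284 × 4436] = 2386.5926
r = -2218 / 2386.5926 ≈ -0.9294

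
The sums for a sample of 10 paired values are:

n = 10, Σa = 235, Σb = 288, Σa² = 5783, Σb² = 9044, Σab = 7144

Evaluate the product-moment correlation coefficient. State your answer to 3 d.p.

r = (nΣab − ΣaΣb) / √[(nΣa² − (Σa)²)(nΣb² − (Σb)²)]
Numerator: 10×7144 − 235×288 = 3760
Denominator: √[(57830 − 55225)(90440 − 82944)] = √[2605 × 7496] = 4418.9456
r = 3760 / 4418.9456 ≈ 0.851

0.851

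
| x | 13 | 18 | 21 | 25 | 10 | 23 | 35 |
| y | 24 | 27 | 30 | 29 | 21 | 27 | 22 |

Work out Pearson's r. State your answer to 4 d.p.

n = 7, Σx = 145, Σy = 180, Σx² = 3413, Σy² = 4700, Σxy = 3754
nΣxy − ΣxΣy = 26278 − 26100 = 178
nΣx² − (Σx)² = 23891 − 21025 = 2866; nΣy² − (Σy)² = 32900 − 32400 = 500
r = 178 / √(2866 × 500) = 178 / 1197.0798 ≈ 0.1487

0.1487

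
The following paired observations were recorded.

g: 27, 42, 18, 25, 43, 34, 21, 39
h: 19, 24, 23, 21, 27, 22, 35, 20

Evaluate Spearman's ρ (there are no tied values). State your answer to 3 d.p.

Rank g: 4, 7, 1, 3, 8, 5, 2, 6
Rank h: 1, 6, 5, 3, 7, 4, 8, 2
d = rank(g) − rank(h): 3, 1, -4, 0, 1, 1, -6, 4; Σd² = 80
ρ = 1 − 6Σd² / [n(n²−1)] = 1 − 6×80 / (8×63) = 1 − 480/504 ≈ 0.048

0.048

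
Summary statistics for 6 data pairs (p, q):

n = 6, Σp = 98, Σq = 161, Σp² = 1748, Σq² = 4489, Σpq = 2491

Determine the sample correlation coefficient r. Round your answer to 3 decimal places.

-0.879

r = (nΣpq − ΣpΣq) / √[(nΣp² − (Σp)²)(nΣq² − (Σq)²)]
Numerator: 6×2491 − 98×161 = -832
Denominator: √[(10488 − 9604)(26934 − 25921)] = √[884 × 1013] = 946.3044
r = -832 / 946.3044 ≈ -0.879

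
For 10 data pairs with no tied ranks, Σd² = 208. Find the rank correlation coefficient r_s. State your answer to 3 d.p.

ρ = 1 − 6Σd² / [n(n²−1)] = 1 − 6×208 / (10×99)
  = 1 − 1248/990 = 1 − 1.2606 ≈ -0.261

-0.261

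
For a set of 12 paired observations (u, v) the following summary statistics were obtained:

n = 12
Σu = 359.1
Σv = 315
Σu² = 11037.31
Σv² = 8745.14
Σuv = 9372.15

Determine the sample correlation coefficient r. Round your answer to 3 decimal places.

-0.146

r = (nΣuv − ΣuΣv) / √[(nΣu² − (Σu)²)(nΣv² − (Σv)²)]
Numerator: 12×9372.15 − 359.1×315 = -650.7
Denominator: √[(132447.72 − 128952.81)(104941.68 − 99225)] = √[3494.91 × 5716.68] = 4469.8190
r = -650.7 / 4469.8190 ≈ -0.146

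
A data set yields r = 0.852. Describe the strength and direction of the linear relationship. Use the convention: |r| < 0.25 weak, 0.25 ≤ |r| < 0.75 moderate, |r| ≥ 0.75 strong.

strong positive

r = 0.852 > 0 so the relationship is positive.
|r| = 0.852, which falls in the strong range.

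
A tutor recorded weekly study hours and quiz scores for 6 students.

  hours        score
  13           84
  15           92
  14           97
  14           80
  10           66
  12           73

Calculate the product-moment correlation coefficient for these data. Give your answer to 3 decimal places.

0.869

n = 6, Σx = 78, Σy = 492, Σx² = 1030, Σy² = 41014, Σxy = 6486
nΣxy − ΣxΣy = 38916 − 38376 = 540
nΣx² − (Σx)² = 6180 − 6084 = 96; nΣy² − (Σy)² = 246084 − 242064 = 4020
r = 540 / √(96 × 4020) = 540 / 621.2246 ≈ 0.869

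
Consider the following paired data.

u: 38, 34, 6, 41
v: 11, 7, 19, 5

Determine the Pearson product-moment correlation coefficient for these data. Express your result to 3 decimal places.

n = 4, Σu = 119, Σv = 42, Σu² = 4317, Σv² = 556, Σuv = 975
nΣuv − ΣuΣv = 3900 − 4998 = -1098
nΣu² − (Σu)² = 17268 − 14161 = 3107; nΣv² − (Σv)² = 2224 − 1764 = 460
r = -1098 / √(3107 × 460) = -1098 / 1195.4999 ≈ -0.918

-0.918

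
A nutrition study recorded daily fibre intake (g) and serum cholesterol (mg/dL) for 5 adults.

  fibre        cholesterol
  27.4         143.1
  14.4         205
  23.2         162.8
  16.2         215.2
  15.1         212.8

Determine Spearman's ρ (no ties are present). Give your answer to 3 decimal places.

Rank fibre: 5, 1, 4, 3, 2
Rank cholesterol: 1, 3, 2, 5, 4
d = rank(fibre) − rank(cholesterol): 4, -2, 2, -2, -2; Σd² = 32
ρ = 1 − 6Σd² / [n(n²−1)] = 1 − 6×32 / (5×24) = 1 − 192/120 ≈ -0.600

-0.600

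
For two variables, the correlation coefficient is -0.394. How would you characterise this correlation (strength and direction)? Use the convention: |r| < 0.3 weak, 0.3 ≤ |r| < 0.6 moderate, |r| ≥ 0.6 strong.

r = -0.394 < 0 so the relationship is negative.
|r| = 0.394, which falls in the moderate range.

moderate negative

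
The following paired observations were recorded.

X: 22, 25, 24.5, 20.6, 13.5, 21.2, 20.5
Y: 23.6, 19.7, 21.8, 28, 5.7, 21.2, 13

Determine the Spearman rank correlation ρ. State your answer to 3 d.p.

0.393

Rank X: 5, 7, 6, 3, 1, 4, 2
Rank Y: 6, 3, 5, 7, 1, 4, 2
d = rank(X) − rank(Y): -1, 4, 1, -4, 0, 0, 0; Σd² = 34
ρ = 1 − 6Σd² / [n(n²−1)] = 1 − 6×34 / (7×48) = 1 − 204/336 ≈ 0.393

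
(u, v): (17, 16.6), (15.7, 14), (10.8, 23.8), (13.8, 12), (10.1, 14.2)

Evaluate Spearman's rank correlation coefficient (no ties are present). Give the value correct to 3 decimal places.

Rank u: 5, 4, 2, 3, 1
Rank v: 4, 2, 5, 1, 3
d = rank(u) − rank(v): 1, 2, -3, 2, -2; Σd² = 22
ρ = 1 − 6Σd² / [n(n²−1)] = 1 − 6×22 / (5×24) = 1 − 132/120 ≈ -0.100

-0.100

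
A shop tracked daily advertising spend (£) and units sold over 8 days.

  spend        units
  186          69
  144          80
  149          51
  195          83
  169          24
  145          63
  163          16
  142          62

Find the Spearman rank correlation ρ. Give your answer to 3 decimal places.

0.143

Rank spend: 7, 2, 4, 8, 6, 3, 5, 1
Rank units: 6, 7, 3, 8, 2, 5, 1, 4
d = rank(spend) − rank(units): 1, -5, 1, 0, 4, -2, 4, -3; Σd² = 72
ρ = 1 − 6Σd² / [n(n²−1)] = 1 − 6×72 / (8×63) = 1 − 432/504 ≈ 0.143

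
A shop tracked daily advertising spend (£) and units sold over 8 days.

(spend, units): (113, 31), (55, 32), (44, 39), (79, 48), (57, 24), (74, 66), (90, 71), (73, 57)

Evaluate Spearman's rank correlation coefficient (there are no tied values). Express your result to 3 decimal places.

Rank spend: 8, 2, 1, 6, 3, 5, 7, 4
Rank units: 2, 3, 4, 5, 1, 7, 8, 6
d = rank(spend) − rank(units): 6, -1, -3, 1, 2, -2, -1, -2; Σd² = 60
ρ = 1 − 6Σd² / [n(n²−1)] = 1 − 6×60 / (8×63) = 1 − 360/504 ≈ 0.286

0.286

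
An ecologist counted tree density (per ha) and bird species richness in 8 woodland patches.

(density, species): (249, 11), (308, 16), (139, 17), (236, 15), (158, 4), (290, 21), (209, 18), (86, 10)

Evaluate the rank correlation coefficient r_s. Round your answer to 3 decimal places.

0.405

Rank density: 6, 8, 2, 5, 3, 7, 4, 1
Rank species: 3, 5, 6, 4, 1, 8, 7, 2
d = rank(density) − rank(species): 3, 3, -4, 1, 2, -1, -3, -1; Σd² = 50
ρ = 1 − 6Σd² / [n(n²−1)] = 1 − 6×50 / (8×63) = 1 − 300/504 ≈ 0.405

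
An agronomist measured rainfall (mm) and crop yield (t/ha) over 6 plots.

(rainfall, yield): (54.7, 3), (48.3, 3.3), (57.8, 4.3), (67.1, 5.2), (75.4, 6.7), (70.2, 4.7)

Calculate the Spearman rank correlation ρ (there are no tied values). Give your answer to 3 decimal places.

0.886

Rank rainfall: 2, 1, 3, 4, 6, 5
Rank yield: 1, 2, 3, 5, 6, 4
d = rank(rainfall) − rank(yield): 1, -1, 0, -1, 0, 1; Σd² = 4
ρ = 1 − 6Σd² / [n(n²−1)] = 1 − 6×4 / (6×35) = 1 − 24/210 ≈ 0.886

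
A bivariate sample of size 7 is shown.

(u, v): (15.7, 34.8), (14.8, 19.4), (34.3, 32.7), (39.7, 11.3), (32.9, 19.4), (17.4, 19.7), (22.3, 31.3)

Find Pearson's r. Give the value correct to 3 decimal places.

-0.340

n = 7, Σu = 177.1, Σv = 168.6, Σu² = 5100.57, Σv² = 4528.52, Σuv = 4082.73
nΣuv − ΣuΣv = 28579.11 − 29859.06 = -1279.95
nΣu² − (Σu)² = 35703.99 − 31364.41 = 4339.58; nΣv² − (Σv)² = 31699.64 − 28425.96 = 3273.68
r = -1279.95 / √(4339.58 × 3273.68) = -1279.95 / 3769.1373 ≈ -0.340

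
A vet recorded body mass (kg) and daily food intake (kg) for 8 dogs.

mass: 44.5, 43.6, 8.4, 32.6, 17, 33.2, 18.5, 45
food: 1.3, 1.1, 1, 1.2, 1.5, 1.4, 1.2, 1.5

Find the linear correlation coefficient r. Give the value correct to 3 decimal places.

0.299

n = 8, Σx = 242.8, Σy = 10.2, Σx² = 8773.02, Σy² = 13.24, Σxy = 315.01
nΣxy − ΣxΣy = 2520.08 − 2476.56 = 43.52
nΣx² − (Σx)² = 70184.16 − 58951.84 = 11232.32; nΣy² − (Σy)² = 105.92 − 104.04 = 1.88
r = 43.52 / √(11232.32 × 1.88) = 43.52 / 145.3161 ≈ 0.299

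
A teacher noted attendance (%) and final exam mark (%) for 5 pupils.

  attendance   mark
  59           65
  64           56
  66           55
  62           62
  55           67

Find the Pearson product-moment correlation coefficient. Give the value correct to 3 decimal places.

n = 5, Σx = 306, Σy = 305, Σx² = 18802, Σy² = 18719, Σxy = 18578
nΣxy − ΣxΣy = 92890 − 93330 = -440
nΣx² − (Σx)² = 94010 − 93636 = 374; nΣy² − (Σy)² = 93595 − 93025 = 570
r = -440 / √(374 × 570) = -440 / 461.7142 ≈ -0.953

-0.953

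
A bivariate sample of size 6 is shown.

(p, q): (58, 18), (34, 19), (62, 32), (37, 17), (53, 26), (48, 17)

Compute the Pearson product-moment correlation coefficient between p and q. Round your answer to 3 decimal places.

0.631

n = 6, Σp = 292, Σq = 129, Σp² = 14846, Σq² = 2963, Σpq = 6497
nΣpq − ΣpΣq = 38982 − 37668 = 1314
nΣp² − (Σp)² = 89076 − 85264 = 3812; nΣq² − (Σq)² = 17778 − 16641 = 1137
r = 1314 / √(3812 × 1137) = 1314 / 2081.8847 ≈ 0.631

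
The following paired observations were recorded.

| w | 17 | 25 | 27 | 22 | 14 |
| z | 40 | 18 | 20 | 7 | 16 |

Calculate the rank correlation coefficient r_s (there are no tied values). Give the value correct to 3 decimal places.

0.200

Rank w: 2, 4, 5, 3, 1
Rank z: 5, 3, 4, 1, 2
d = rank(w) − rank(z): -3, 1, 1, 2, -1; Σd² = 16
ρ = 1 − 6Σd² / [n(n²−1)] = 1 − 6×16 / (5×24) = 1 − 96/120 ≈ 0.200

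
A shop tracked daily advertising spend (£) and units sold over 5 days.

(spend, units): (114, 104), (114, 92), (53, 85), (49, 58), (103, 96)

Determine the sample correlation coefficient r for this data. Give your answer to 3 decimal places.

0.825

n = 5, Σx = 433, Σy = 435, Σx² = 41811, Σy² = 39085, Σxy = 39579
nΣxy − ΣxΣy = 197895 − 188355 = 9540
nΣx² − (Σx)² = 209055 − 187489 = 21566; nΣy² − (Σy)² = 195425 − 189225 = 6200
r = 9540 / √(21566 × 6200) = 9540 / 11563.2694 ≈ 0.825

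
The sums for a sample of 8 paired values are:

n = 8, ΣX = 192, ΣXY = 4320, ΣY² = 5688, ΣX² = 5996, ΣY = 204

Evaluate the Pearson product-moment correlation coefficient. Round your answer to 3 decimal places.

r = (nΣXY − ΣXΣY) / √[(nΣX² − (ΣX)²)(nΣY² − (ΣY)²)]
Numerator: 8×4320 − 192×204 = -4608
Denominator: √[(47968 − 36864)(45504 − 41616)] = √[11104 × 3888] = 6570.5671
r = -4608 / 6570.5671 ≈ -0.701

-0.701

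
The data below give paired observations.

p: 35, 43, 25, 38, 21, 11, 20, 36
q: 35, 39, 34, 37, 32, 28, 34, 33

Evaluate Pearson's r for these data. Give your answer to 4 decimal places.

0.8677

n = 8, Σp = 229, Σq = 272, Σp² = 7401, Σq² = 9324, Σpq = 8006
nΣpq − ΣpΣq = 64048 − 62288 = 1760
nΣp² − (Σp)² = 59208 − 52441 = 6767; nΣq² − (Σq)² = 74592 − 73984 = 608
r = 1760 / √(6767 × 608) = 1760 / 2028.3826 ≈ 0.8677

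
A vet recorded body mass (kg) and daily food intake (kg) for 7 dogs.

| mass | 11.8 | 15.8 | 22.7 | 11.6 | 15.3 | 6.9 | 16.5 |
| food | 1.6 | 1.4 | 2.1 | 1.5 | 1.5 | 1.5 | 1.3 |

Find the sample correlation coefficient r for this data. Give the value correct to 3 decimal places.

0.546

n = 7, Σx = 100.6, Σy = 10.9, Σx² = 1592.68, Σy² = 17.37, Σxy = 160.82
nΣxy − ΣxΣy = 1125.74 − 1096.54 = 29.2
nΣx² − (Σx)² = 11148.76 − 10120.36 = 1028.4; nΣy² − (Σy)² = 121.59 − 118.81 = 2.78
r = 29.2 / √(1028.4 × 2.78) = 29.2 / 53.4692 ≈ 0.546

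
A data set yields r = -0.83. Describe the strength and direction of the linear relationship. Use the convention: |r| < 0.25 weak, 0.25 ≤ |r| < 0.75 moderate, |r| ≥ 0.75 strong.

strong negative

r = -0.83 < 0 so the relationship is negative.
|r| = 0.83, which falls in the strong range.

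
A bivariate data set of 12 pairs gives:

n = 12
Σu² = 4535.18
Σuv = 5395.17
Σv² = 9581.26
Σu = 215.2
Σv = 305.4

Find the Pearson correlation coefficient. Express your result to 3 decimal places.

r = (nΣuv − ΣuΣv) / √[(nΣu² − (Σu)²)(nΣv² − (Σv)²)]
Numerator: 12×5395.17 − 215.2×305.4 = -980.04
Denominator: √[(54422.16 − 46311.04)(114975.12 − 93269.16)] = √[8111.12 × 21705.96] = 13268.7470
r = -980.04 / 13268.7470 ≈ -0.074

-0.074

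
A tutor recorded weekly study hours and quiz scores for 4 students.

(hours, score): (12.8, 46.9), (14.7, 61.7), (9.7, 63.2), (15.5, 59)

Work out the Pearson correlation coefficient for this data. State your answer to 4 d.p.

n = 4, Σx = 52.7, Σy = 230.8, Σx² = 714.27, Σy² = 13481.74, Σxy = 3034.85
nΣxy − ΣxΣy = 12139.4 − 12163.16 = -23.76
nΣx² − (Σx)² = 2857.08 − 2777.29 = 79.79; nΣy² − (Σy)² = 53926.96 − 53268.64 = 658.32
r = -23.76 / √(79.79 × 658.32) = -23.76 / 229.1885 ≈ -0.1037

-0.1037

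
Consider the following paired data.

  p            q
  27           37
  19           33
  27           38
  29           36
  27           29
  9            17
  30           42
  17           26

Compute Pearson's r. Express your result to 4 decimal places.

0.8908

n = 8, Σp = 185, Σq = 258, Σp² = 4659, Σq² = 8768, Σpq = 6334
nΣpq − ΣpΣq = 50672 − 47730 = 2942
nΣp² − (Σp)² = 37272 − 34225 = 3047; nΣq² − (Σq)² = 70144 − 66564 = 3580
r = 2942 / √(3047 × 3580) = 2942 / 3302.7655 ≈ 0.8908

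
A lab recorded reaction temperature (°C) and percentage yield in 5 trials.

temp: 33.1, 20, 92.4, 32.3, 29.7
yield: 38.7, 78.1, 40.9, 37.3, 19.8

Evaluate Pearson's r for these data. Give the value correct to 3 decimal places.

n = 5, Σx = 207.5, Σy = 214.8, Σx² = 11958.75, Σy² = 11053.44, Σxy = 8414.98
nΣxy − ΣxΣy = 42074.9 − 44571 = -2496.1
nΣx² − (Σx)² = 59793.75 − 43056.25 = 16737.5; nΣy² − (Σy)² = 55267.2 − 46139.04 = 9128.16
r = -2496.1 / √(16737.5 × 9128.16) = -2496.1 / 12360.5250 ≈ -0.202

-0.202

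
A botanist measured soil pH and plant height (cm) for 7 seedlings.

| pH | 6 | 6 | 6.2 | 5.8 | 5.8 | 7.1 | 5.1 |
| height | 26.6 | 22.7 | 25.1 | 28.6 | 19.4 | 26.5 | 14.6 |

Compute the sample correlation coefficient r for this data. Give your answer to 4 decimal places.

0.6518

n = 7, Σx = 42, Σy = 163.5, Σx² = 254.14, Σy² = 3962.59, Σxy = 992.43
nΣxy − ΣxΣy = 6947.01 − 6867 = 80.01
nΣx² − (Σx)² = 1778.98 − 1764 = 14.98; nΣy² − (Σy)² = 27738.13 − 26732.25 = 1005.88
r = 80.01 / √(14.98 × 1005.88) = 80.01 / 122.7521 ≈ 0.6518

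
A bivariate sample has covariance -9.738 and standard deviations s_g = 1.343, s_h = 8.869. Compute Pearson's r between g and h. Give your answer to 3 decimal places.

r = Cov(g,h) / (s_g · s_h) = -9.738 / (1.343 × 8.869)
  = -9.738 / 11.9111 ≈ -0.818

-0.818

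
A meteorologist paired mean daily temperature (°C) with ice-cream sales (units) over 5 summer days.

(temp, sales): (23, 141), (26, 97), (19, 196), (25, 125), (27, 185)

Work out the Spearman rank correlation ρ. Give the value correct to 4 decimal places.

-0.4000

Rank temp: 2, 4, 1, 3, 5
Rank sales: 3, 1, 5, 2, 4
d = rank(temp) − rank(sales): -1, 3, -4, 1, 1; Σd² = 28
ρ = 1 − 6Σd² / [n(n²−1)] = 1 − 6×28 / (5×24) = 1 − 168/120 ≈ -0.4000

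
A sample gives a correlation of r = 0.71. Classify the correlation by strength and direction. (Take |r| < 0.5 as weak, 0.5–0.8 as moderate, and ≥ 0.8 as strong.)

moderate positive

r = 0.71 > 0 so the relationship is positive.
|r| = 0.71, which falls in the moderate range.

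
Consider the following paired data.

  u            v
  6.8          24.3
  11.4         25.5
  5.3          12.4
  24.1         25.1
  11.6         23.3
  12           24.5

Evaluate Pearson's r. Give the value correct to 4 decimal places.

n = 6, Σu = 71.2, Σv = 135.1, Σu² = 1063.66, Σv² = 3167.65, Σuv = 1690.85
nΣuv − ΣuΣv = 10145.1 − 9619.12 = 525.98
nΣu² − (Σu)² = 6381.96 − 5069.44 = 1312.52; nΣv² − (Σv)² = 19005.9 − 18252.01 = 753.89
r = 525.98 / √(1312.52 × 753.89) = 525.98 / 994.7340 ≈ 0.5288

0.5288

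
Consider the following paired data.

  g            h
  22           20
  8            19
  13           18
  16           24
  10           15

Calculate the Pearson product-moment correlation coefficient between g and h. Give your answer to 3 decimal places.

0.490

n = 5, Σg = 69, Σh = 96, Σg² = 1073, Σh² = 1886, Σgh = 1360
nΣgh − ΣgΣh = 6800 − 6624 = 176
nΣg² − (Σg)² = 5365 − 4761 = 604; nΣh² − (Σh)² = 9430 − 9216 = 214
r = 176 / √(604 × 214) = 176 / 359.5219 ≈ 0.490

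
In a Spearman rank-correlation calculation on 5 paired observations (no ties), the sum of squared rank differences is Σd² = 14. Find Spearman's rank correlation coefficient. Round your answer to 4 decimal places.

0.3000

ρ = 1 − 6Σd² / [n(n²−1)] = 1 − 6×14 / (5×24)
  = 1 − 84/120 = 1 − 0.70000 ≈ 0.3000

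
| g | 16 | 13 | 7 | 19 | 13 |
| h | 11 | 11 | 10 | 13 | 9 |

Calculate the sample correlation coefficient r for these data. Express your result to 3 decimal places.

0.705

n = 5, Σg = 68, Σh = 54, Σg² = 1004, Σh² = 592, Σgh = 753
nΣgh − ΣgΣh = 3765 − 3672 = 93
nΣg² − (Σg)² = 5020 − 4624 = 396; nΣh² − (Σh)² = 2960 − 2916 = 44
r = 93 / √(396 × 44) = 93 / 132.0000 ≈ 0.705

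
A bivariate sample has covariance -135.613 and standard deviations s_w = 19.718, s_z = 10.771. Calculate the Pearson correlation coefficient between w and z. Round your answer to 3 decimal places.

r = Cov(w,z) / (s_w · s_z) = -135.613 / (19.718 × 10.771)
  = -135.613 / 212.3826 ≈ -0.639

-0.639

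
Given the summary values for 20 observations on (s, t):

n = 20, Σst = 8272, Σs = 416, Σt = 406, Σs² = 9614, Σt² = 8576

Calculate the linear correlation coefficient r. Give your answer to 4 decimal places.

-0.3049

r = (nΣst − ΣsΣt) / √[(nΣs² − (Σs)²)(nΣt² − (Σt)²)]
Numerator: 20×8272 − 416×406 = -3456
Denominator: √[(192280 − 173056)(171520 − 164836)] = √[19224 × 6684] = 11335.4848
r = -3456 / 11335.4848 ≈ -0.3049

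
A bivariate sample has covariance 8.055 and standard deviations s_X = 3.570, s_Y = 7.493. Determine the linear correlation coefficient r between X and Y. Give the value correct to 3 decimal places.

r = Cov(X,Y) / (s_X · s_Y) = 8.055 / (3.570 × 7.493)
  = 8.055 / 26.7500 ≈ 0.301

0.301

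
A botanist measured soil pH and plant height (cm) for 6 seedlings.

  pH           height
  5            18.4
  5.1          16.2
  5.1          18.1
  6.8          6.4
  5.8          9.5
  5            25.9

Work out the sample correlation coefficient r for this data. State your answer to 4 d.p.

-0.8598

n = 6, Σx = 32.8, Σy = 94.5, Σx² = 181.9, Σy² = 1730.63, Σxy = 495.05
nΣxy − ΣxΣy = 2970.3 − 3099.6 = -129.3
nΣx² − (Σx)² = 1091.4 − 1075.84 = 15.56; nΣy² − (Σy)² = 10383.78 − 8930.25 = 1453.53
r = -129.3 / √(15.56 × 1453.53) = -129.3 / 150.3893 ≈ -0.8598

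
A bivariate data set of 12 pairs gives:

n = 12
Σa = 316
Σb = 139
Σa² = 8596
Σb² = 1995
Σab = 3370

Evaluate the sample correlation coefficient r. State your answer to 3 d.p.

-0.893

r = (nΣab − ΣaΣb) / √[(nΣa² − (Σa)²)(nΣb² − (Σb)²)]
Numerator: 12×3370 − 316×139 = -3484
Denominator: √[(103152 − 99856)(23940 − 19321)] = √[3296 × 4619] = 3901.8232
r = -3484 / 3901.8232 ≈ -0.893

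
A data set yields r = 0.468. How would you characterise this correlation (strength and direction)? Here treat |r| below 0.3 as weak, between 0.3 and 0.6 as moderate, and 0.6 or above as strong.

moderate positive

r = 0.468 > 0 so the relationship is positive.
|r| = 0.468, which falls in the moderate range.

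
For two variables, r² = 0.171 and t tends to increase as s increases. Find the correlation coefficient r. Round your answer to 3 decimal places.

0.414

|r| = √0.171 = 0.414
The association is positive, so r = 0.414.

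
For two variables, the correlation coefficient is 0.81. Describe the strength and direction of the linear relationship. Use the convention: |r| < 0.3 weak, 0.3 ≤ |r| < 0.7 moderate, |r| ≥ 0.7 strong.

strong positive

r = 0.81 > 0 so the relationship is positive.
|r| = 0.81, which falls in the strong range.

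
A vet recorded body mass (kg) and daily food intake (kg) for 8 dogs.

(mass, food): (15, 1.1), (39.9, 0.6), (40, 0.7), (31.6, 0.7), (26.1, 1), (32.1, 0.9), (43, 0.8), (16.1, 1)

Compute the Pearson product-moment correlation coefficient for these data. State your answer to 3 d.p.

n = 8, Σx = 243.8, Σy = 6.8, Σx² = 8235.4, Σy² = 6, Σxy = 196.05
nΣxy − ΣxΣy = 1568.4 − 1657.84 = -89.44
nΣx² − (Σx)² = 65883.2 − 59438.44 = 6444.76; nΣy² − (Σy)² = 48 − 46.24 = 1.76
r = -89.44 / √(6444.76 × 1.76) = -89.44 / 106.5025 ≈ -0.840

-0.840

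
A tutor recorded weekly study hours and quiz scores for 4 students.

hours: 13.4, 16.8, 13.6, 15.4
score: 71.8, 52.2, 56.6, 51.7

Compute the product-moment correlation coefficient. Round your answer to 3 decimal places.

-0.727

n = 4, Σx = 59.2, Σy = 232.3, Σx² = 883.92, Σy² = 13756.53, Σxy = 3405.02
nΣxy − ΣxΣy = 13620.08 − 13752.16 = -132.08
nΣx² − (Σx)² = 3535.68 − 3504.64 = 31.04; nΣy² − (Σy)² = 55026.12 − 53963.29 = 1062.83
r = -132.08 / √(31.04 × 1062.83) = -132.08 / 181.6322 ≈ -0.727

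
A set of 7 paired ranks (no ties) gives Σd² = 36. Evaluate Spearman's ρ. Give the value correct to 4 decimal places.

0.3571

ρ = 1 − 6Σd² / [n(n²−1)] = 1 − 6×36 / (7×48)
  = 1 − 216/336 = 1 − 0.64286 ≈ 0.3571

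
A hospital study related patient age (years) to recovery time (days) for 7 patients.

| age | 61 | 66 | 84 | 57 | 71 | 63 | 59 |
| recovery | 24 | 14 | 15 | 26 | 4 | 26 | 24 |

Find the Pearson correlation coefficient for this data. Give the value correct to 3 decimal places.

n = 7, Σx = 461, Σy = 133, Σx² = 30873, Σy² = 2941, Σxy = 8468
nΣxy − ΣxΣy = 59276 − 61313 = -2037
nΣx² − (Σx)² = 216111 − 212521 = 3590; nΣy² − (Σy)² = 20587 − 17689 = 2898
r = -2037 / √(3590 × 2898) = -2037 / 3225.4953 ≈ -0.632

-0.632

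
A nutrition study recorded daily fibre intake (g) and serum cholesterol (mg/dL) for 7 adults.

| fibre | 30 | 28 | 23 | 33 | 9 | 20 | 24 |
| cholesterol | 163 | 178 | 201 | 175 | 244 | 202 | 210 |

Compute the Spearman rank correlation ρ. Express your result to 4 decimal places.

-0.8571

Rank fibre: 6, 5, 3, 7, 1, 2, 4
Rank cholesterol: 1, 3, 4, 2, 7, 5, 6
d = rank(fibre) − rank(cholesterol): 5, 2, -1, 5, -6, -3, -2; Σd² = 104
ρ = 1 − 6Σd² / [n(n²−1)] = 1 − 6×104 / (7×48) = 1 − 624/336 ≈ -0.8571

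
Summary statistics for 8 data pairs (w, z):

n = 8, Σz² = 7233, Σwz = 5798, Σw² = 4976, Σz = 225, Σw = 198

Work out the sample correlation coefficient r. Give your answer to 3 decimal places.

r = (nΣwz − ΣwΣz) / √[(nΣw² − (Σw)²)(nΣz² − (Σz)²)]
Numerator: 8×5798 − 198×225 = 1834
Denominator: √[(39808 − 39204)(57864 − 50625)] = √[604 × 7239] = 2091.0179
r = 1834 / 2091.0179 ≈ 0.877

0.877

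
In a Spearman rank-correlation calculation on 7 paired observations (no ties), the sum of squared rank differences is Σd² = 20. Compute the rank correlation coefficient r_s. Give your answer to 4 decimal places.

ρ = 1 − 6Σd² / [n(n²−1)] = 1 − 6×20 / (7×48)
  = 1 − 120/336 = 1 − 0.35714 ≈ 0.6429

0.6429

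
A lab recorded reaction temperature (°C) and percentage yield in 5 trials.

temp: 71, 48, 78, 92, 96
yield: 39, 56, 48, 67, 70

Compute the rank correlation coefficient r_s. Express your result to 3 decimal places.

Rank temp: 2, 1, 3, 4, 5
Rank yield: 1, 3, 2, 4, 5
d = rank(temp) − rank(yield): 1, -2, 1, 0, 0; Σd² = 6
ρ = 1 − 6Σd² / [n(n²−1)] = 1 − 6×6 / (5×24) = 1 − 36/120 ≈ 0.700

0.700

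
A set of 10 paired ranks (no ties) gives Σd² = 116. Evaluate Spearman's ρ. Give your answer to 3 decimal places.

ρ = 1 − 6Σd² / [n(n²−1)] = 1 − 6×116 / (10×99)
  = 1 − 696/990 = 1 − 0.7030 ≈ 0.297

0.297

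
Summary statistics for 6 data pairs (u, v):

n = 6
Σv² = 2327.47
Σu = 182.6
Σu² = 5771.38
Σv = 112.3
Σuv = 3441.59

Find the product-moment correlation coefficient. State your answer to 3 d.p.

r = (nΣuv − ΣuΣv) / √[(nΣu² − (Σu)²)(nΣv² − (Σv)²)]
Numerator: 6×3441.59 − 182.6×112.3 = 143.56
Denominator: √[(34628.28 − 33342.76)(13964.82 − 12611.29)] = √[1285.52 × 1353.53] = 1319.0868
r = 143.56 / 1319.0868 ≈ 0.109

0.109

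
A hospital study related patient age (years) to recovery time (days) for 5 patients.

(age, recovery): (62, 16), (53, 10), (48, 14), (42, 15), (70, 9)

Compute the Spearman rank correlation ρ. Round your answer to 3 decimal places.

-0.400

Rank age: 4, 3, 2, 1, 5
Rank recovery: 5, 2, 3, 4, 1
d = rank(age) − rank(recovery): -1, 1, -1, -3, 4; Σd² = 28
ρ = 1 − 6Σd² / [n(n²−1)] = 1 − 6×28 / (5×24) = 1 − 168/120 ≈ -0.400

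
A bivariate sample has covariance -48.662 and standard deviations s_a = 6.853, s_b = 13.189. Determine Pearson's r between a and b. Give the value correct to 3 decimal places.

r = Cov(a,b) / (s_a · s_b) = -48.662 / (6.853 × 13.189)
  = -48.662 / 90.3842 ≈ -0.538

-0.538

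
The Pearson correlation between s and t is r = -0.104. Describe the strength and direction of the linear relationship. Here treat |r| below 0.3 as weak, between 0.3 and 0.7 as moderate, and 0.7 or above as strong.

r = -0.104 < 0 so the relationship is negative.
|r| = 0.104, which falls in the weak range.

weak negative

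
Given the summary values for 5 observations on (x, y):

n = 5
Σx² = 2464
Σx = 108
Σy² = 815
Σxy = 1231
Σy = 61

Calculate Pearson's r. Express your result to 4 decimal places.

-0.8985

r = (nΣxy − ΣxΣy) / √[(nΣx² − (Σx)²)(nΣy² − (Σy)²)]
Numerator: 5×1231 − 108×61 = -433
Denominator: √[(12320 − 11664)(4075 − 3721)] = √[656 × 354] = 481.8963
r = -433 / 481.8963 ≈ -0.8985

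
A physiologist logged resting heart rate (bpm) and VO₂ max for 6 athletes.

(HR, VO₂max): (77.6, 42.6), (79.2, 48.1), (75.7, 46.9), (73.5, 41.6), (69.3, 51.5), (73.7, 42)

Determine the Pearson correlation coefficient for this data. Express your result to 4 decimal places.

-0.2777

n = 6, Σx = 449, Σy = 272.7, Σx² = 33661.32, Σy² = 12474.79, Σxy = 20387.56
nΣxy − ΣxΣy = 122325.36 − 122442.3 = -116.94
nΣx² − (Σx)² = 201967.92 − 201601 = 366.92; nΣy² − (Σy)² = 74848.74 − 74365.29 = 483.45
r = -116.94 / √(366.92 × 483.45) = -116.94 / 421.1739 ≈ -0.2777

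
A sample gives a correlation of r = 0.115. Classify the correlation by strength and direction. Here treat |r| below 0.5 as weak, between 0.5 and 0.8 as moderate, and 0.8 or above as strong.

r = 0.115 > 0 so the relationship is positive.
|r| = 0.115, which falls in the weak range.

weak positive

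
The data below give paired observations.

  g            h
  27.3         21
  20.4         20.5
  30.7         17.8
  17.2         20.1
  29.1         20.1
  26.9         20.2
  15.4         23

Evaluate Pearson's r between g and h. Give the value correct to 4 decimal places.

n = 7, Σg = 167, Σh = 142.7, Σg² = 4207.36, Σh² = 2923.15, Σgh = 3366.17
nΣgh − ΣgΣh = 23563.19 − 23830.9 = -267.71
nΣg² − (Σg)² = 29451.52 − 27889 = 1562.52; nΣh² − (Σh)² = 20462.05 − 20363.29 = 98.76
r = -267.71 / √(1562.52 × 98.76) = -267.71 / 392.8288 ≈ -0.6815

-0.6815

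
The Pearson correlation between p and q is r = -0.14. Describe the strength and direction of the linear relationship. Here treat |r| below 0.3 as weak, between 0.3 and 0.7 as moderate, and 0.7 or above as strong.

r = -0.14 < 0 so the relationship is negative.
|r| = 0.14, which falls in the weak range.

weak negative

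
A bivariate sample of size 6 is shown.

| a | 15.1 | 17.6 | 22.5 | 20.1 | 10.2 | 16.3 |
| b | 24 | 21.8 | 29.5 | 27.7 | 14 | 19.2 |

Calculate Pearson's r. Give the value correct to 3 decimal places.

0.921

n = 6, Σa = 101.8, Σb = 136.2, Σa² = 1817.76, Σb² = 3253.42, Σab = 2422.36
nΣab − ΣaΣb = 14534.16 − 13865.16 = 669
nΣa² − (Σa)² = 10906.56 − 10363.24 = 543.32; nΣb² − (Σb)² = 19520.52 − 18550.44 = 970.08
r = 669 / √(543.32 × 970.08) = 669 / 725.9916 ≈ 0.921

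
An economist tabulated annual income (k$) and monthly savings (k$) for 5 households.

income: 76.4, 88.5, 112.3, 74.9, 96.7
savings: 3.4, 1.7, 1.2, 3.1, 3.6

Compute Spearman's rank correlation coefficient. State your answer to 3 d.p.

-0.300

Rank income: 2, 3, 5, 1, 4
Rank savings: 4, 2, 1, 3, 5
d = rank(income) − rank(savings): -2, 1, 4, -2, -1; Σd² = 26
ρ = 1 − 6Σd² / [n(n²−1)] = 1 − 6×26 / (5×24) = 1 − 156/120 ≈ -0.300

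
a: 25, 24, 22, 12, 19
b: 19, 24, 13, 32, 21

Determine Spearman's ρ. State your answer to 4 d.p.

-0.5000

Rank a: 5, 4, 3, 1, 2
Rank b: 2, 4, 1, 5, 3
d = rank(a) − rank(b): 3, 0, 2, -4, -1; Σd² = 30
ρ = 1 − 6Σd² / [n(n²−1)] = 1 − 6×30 / (5×24) = 1 − 180/120 ≈ -0.5000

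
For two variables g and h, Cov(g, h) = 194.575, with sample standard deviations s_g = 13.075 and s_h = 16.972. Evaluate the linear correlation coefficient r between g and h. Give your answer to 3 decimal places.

0.877

r = Cov(g,h) / (s_g · s_h) = 194.575 / (13.075 × 16.972)
  = 194.575 / 221.9089 ≈ 0.877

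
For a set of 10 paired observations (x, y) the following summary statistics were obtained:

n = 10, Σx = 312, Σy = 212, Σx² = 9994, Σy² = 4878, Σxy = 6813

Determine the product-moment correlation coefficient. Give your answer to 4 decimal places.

r = (nΣxy − ΣxΣy) / √[(nΣx² − (Σx)²)(nΣy² − (Σy)²)]
Numerator: 10×6813 − 312×212 = 1986
Denominator: √[(99940 − 97344)(48780 − 44944)] = √[2596 × 3836] = 3155.6705
r = 1986 / 3155.6705 ≈ 0.6293

0.6293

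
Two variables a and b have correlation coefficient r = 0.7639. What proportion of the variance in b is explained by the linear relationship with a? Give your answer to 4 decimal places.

r² = (0.7639)² = 0.5835

0.5835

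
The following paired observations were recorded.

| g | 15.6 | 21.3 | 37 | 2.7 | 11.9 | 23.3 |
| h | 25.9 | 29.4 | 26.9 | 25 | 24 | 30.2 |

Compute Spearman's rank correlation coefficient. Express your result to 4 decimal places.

0.7714

Rank g: 3, 4, 6, 1, 2, 5
Rank h: 3, 5, 4, 2, 1, 6
d = rank(g) − rank(h): 0, -1, 2, -1, 1, -1; Σd² = 8
ρ = 1 − 6Σd² / [n(n²−1)] = 1 − 6×8 / (6×35) = 1 − 48/210 ≈ 0.7714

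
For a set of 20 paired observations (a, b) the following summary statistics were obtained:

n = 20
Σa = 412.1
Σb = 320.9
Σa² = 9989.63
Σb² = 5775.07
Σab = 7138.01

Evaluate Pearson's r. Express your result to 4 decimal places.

0.5429

r = (nΣab − ΣaΣb) / √[(nΣa² − (Σa)²)(nΣb² − (Σb)²)]
Numerator: 20×7138.01 − 412.1×320.9 = 10517.31
Denominator: √[(199792.6 − 169826.41)(115501.4 − 102976.81)] = √[29966.19 × 12524.59] = 19373.0288
r = 10517.31 / 19373.0288 ≈ 0.5429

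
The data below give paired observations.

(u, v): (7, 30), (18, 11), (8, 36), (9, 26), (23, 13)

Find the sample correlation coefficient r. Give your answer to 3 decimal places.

n = 5, Σu = 65, Σv = 116, Σu² = 1047, Σv² = 3162, Σuv = 1229
nΣuv − ΣuΣv = 6145 − 7540 = -1395
nΣu² − (Σu)² = 5235 − 4225 = 1010; nΣv² − (Σv)² = 15810 − 13456 = 2354
r = -1395 / √(1010 × 2354) = -1395 / 1541.9274 ≈ -0.905

-0.905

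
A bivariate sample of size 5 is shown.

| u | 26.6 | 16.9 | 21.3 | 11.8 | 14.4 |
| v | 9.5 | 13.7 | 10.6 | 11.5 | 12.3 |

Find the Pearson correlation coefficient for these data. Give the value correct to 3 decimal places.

-0.678

n = 5, Σu = 91, Σv = 57.6, Σu² = 1793.46, Σv² = 673.84, Σuv = 1022.83
nΣuv − ΣuΣv = 5114.15 − 5241.6 = -127.45
nΣu² − (Σu)² = 8967.3 − 8281 = 686.3; nΣv² − (Σv)² = 3369.2 − 3317.76 = 51.44
r = -127.45 / √(686.3 × 51.44) = -127.45 / 187.8916 ≈ -0.678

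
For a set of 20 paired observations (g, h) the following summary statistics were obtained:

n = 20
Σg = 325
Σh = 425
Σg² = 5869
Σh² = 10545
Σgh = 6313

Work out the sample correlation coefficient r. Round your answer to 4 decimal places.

-0.6289

r = (nΣgh − ΣgΣh) / √[(nΣg² − (Σg)²)(nΣh² − (Σh)²)]
Numerator: 20×6313 − 325×425 = -11865
Denominator: √[(117380 − 105625)(210900 − 180625)] = √[11755 × 30275] = 18864.8516
r = -11865 / 18864.8516 ≈ -0.6289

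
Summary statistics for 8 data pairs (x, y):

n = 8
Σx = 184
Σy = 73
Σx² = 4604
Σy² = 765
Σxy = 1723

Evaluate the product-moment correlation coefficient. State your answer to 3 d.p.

r = (nΣxy − ΣxΣy) / √[(nΣx² − (Σx)²)(nΣy² − (Σy)²)]
Numerator: 8×1723 − 184×73 = 352
Denominator: √[(36832 − 33856)(6120 − 5329)] = √[2976 × 791] = 1534.2803
r = 352 / 1534.2803 ≈ 0.229

0.229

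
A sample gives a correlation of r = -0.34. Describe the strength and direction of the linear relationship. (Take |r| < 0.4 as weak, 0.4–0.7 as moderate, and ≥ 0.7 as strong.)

weak negative

r = -0.34 < 0 so the relationship is negative.
|r| = 0.34, which falls in the weak range.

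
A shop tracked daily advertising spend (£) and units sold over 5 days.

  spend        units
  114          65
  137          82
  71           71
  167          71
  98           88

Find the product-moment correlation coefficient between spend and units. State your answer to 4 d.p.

-0.0684

n = 5, Σx = 587, Σy = 377, Σx² = 74299, Σy² = 28775, Σxy = 44166
nΣxy − ΣxΣy = 220830 − 221299 = -469
nΣx² − (Σx)² = 371495 − 344569 = 26926; nΣy² − (Σy)² = 143875 − 142129 = 1746
r = -469 / √(26926 × 1746) = -469 / 6856.5878 ≈ -0.0684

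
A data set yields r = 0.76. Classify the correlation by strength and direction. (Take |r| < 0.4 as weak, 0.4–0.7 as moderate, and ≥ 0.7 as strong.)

strong positive

r = 0.76 > 0 so the relationship is positive.
|r| = 0.76, which falls in the strong range.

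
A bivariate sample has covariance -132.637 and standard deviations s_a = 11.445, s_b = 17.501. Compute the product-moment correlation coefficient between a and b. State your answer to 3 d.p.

r = Cov(a,b) / (s_a · s_b) = -132.637 / (11.445 × 17.501)
  = -132.637 / 200.2989 ≈ -0.662

-0.662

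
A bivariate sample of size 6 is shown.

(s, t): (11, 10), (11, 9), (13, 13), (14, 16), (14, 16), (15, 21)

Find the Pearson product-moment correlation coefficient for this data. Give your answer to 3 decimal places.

n = 6, Σs = 78, Σt = 85, Σs² = 1028, Σt² = 1303, Σst = 1141
nΣst − ΣsΣt = 6846 − 6630 = 216
nΣs² − (Σs)² = 6168 − 6084 = 84; nΣt² − (Σt)² = 7818 − 7225 = 593
r = 216 / √(84 × 593) = 216 / 223.1860 ≈ 0.968

0.968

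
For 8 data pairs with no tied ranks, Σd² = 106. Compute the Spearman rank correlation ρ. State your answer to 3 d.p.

ρ = 1 − 6Σd² / [n(n²−1)] = 1 − 6×106 / (8×63)
  = 1 − 636/504 = 1 − 1.2619 ≈ -0.262

-0.262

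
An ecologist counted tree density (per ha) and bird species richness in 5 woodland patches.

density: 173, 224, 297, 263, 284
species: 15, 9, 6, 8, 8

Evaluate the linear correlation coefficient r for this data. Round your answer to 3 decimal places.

n = 5, Σx = 1241, Σy = 46, Σx² = 318139, Σy² = 470, Σxy = 10769
nΣxy − ΣxΣy = 53845 − 57086 = -3241
nΣx² − (Σx)² = 1590695 − 1540081 = 50614; nΣy² − (Σy)² = 2350 − 2116 = 234
r = -3241 / √(50614 × 234) = -3241 / 3441.4642 ≈ -0.942

-0.942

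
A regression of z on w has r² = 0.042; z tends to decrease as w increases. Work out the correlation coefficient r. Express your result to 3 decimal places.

|r| = √0.042 = 0.205
The association is negative, so r = −0.205.

-0.205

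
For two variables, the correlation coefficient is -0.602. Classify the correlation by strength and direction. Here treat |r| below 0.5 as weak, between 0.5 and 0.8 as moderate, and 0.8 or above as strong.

moderate negative

r = -0.602 < 0 so the relationship is negative.
|r| = 0.602, which falls in the moderate range.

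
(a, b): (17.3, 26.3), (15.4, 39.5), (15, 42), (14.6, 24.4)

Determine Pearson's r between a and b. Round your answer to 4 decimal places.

-0.2944

n = 4, Σa = 62.3, Σb = 132.2, Σa² = 974.61, Σb² = 4611.3, Σab = 2049.53
nΣab − ΣaΣb = 8198.12 − 8236.06 = -37.94
nΣa² − (Σa)² = 3898.44 − 3881.29 = 17.15; nΣb² − (Σb)² = 18445.2 − 17476.84 = 968.36
r = -37.94 / √(17.15 × 968.36) = -37.94 / 128.8696 ≈ -0.2944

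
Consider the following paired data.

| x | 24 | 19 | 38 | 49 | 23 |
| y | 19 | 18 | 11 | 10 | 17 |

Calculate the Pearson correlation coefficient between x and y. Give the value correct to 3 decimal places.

n = 5, Σx = 153, Σy = 75, Σx² = 5311, Σy² = 1195, Σxy = 2097
nΣxy − ΣxΣy = 10485 − 11475 = -990
nΣx² − (Σx)² = 26555 − 23409 = 3146; nΣy² − (Σy)² = 5975 − 5625 = 350
r = -990 / √(3146 × 350) = -990 / 1049.3331 ≈ -0.943

-0.943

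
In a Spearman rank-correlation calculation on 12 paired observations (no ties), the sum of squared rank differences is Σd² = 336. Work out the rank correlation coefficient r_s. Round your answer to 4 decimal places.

ρ = 1 − 6Σd² / [n(n²−1)] = 1 − 6×336 / (12×143)
  = 1 − 2016/1716 = 1 − 1.17483 ≈ -0.1748

-0.1748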